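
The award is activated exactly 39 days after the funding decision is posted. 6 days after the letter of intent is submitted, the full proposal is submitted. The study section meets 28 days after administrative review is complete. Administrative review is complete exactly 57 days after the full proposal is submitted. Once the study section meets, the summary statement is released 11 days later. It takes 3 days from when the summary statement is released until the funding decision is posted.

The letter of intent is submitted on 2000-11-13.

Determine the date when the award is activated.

2001-04-06

The letter of intent is submitted: Nov 13, 2000.
The full proposal is submitted: Nov 13, 2000 + 6 days = Nov 19, 2000.
Administrative review is complete: Nov 19, 2000 + 57 days = Jan 15, 2001.
The study section meets: Jan 15, 2001 + 28 days = Feb 12, 2001.
The summary statement is released: Feb 12, 2001 + 11 days = Feb 23, 2001.
The funding decision is posted: Feb 23, 2001 + 3 days = Feb 26, 2001.
The award is activated: Feb 26, 2001 + 39 days = Apr 6, 2001.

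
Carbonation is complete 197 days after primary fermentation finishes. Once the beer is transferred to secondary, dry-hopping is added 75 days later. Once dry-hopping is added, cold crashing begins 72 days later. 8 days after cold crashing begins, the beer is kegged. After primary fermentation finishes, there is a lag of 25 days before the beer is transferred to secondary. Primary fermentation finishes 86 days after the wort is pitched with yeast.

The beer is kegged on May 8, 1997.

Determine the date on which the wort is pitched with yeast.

August 15, 1996

The beer is kegged: May 8, 1997.
Cold crashing begins: May 8, 1997 − 8 days = Apr 30, 1997.
Dry-hopping is added: Apr 30, 1997 − 72 days = Feb 17, 1997.
The beer is transferred to secondary: Feb 17, 1997 − 75 days = Dec 4, 1996.
Primary fermentation finishes: Dec 4, 1996 − 25 days = Nov 9, 1996.
The wort is pitched with yeast: Nov 9, 1996 − 86 days = Aug 15, 1996.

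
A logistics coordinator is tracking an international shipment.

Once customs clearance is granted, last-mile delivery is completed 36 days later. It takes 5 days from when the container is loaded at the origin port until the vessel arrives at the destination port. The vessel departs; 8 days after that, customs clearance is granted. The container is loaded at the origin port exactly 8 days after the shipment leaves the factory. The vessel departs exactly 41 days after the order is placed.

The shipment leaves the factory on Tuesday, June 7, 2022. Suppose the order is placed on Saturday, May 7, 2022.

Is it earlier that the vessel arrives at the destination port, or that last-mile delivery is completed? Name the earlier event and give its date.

The vessel arrives at the destination port — Monday, June 20, 2022

The shipment leaves the factory: Jun 7, 2022.
The container is loaded at the origin port: Jun 7, 2022 + 8 days = Jun 15, 2022.
The vessel arrives at the destination port: Jun 15, 2022 + 5 days = Jun 20, 2022.
The order is placed: May 7, 2022.
The vessel departs: May 7, 2022 + 41 days = Jun 17, 2022.
Customs clearance is granted: Jun 17, 2022 + 8 days = Jun 25, 2022.
Last-mile delivery is completed: Jun 25, 2022 + 36 days = Jul 31, 2022.
Comparing: the vessel arrives at the destination port on Jun 20, 2022 vs last-mile delivery is completed on Jul 31, 2022. Earlier: the vessel arrives at the destination port.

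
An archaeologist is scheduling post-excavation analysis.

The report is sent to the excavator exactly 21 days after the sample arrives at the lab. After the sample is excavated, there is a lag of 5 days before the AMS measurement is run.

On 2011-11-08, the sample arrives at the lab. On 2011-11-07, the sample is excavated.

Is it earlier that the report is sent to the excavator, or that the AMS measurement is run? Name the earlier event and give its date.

The AMS measurement is run — 2011-11-12

The sample arrives at the lab: Nov 8, 2011.
The report is sent to the excavator: Nov 8, 2011 + 21 days = Nov 29, 2011.
The sample is excavated: Nov 7, 2011.
The AMS measurement is run: Nov 7, 2011 + 5 days = Nov 12, 2011.
Comparing: the report is sent to the excavator on Nov 29, 2011 vs the AMS measurement is run on Nov 12, 2011. Earlier: the AMS measurement is run.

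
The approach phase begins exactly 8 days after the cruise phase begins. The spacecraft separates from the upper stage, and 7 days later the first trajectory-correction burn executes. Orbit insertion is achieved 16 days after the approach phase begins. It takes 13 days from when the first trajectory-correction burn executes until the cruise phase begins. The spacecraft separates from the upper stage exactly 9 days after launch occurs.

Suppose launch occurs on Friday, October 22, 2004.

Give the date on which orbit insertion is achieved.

Tuesday, December 14, 2004

Launch occurs: Oct 22, 2004.
The spacecraft separates from the upper stage: Oct 22, 2004 + 9 days = Oct 31, 2004.
The first trajectory-correction burn executes: Oct 31, 2004 + 7 days = Nov 7, 2004.
The cruise phase begins: Nov 7, 2004 + 13 days = Nov 20, 2004.
The approach phase begins: Nov 20, 2004 + 8 days = Nov 28, 2004.
Orbit insertion is achieved: Nov 28, 2004 + 16 days = Dec 14, 2004.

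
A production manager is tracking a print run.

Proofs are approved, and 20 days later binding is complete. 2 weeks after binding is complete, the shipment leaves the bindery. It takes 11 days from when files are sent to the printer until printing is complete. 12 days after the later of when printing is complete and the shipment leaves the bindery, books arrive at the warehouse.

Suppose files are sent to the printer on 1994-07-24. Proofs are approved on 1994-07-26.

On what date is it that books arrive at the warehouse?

1994-09-10

Files are sent to the printer: Jul 24, 1994.
Printing is complete: Jul 24, 1994 + 11 days = Aug 4, 1994.
Proofs are approved: Jul 26, 1994.
Binding is complete: Jul 26, 1994 + 20 days = Aug 15, 1994.
The shipment leaves the bindery: Aug 15, 1994 + 2 weeks = Aug 29, 1994.
Both prerequisites met — printing is complete (Aug 4, 1994), the shipment leaves the bindery (Aug 29, 1994); the later is Aug 29, 1994.
Books arrive at the warehouse: Aug 29, 1994 + 12 days = Sep 10, 1994.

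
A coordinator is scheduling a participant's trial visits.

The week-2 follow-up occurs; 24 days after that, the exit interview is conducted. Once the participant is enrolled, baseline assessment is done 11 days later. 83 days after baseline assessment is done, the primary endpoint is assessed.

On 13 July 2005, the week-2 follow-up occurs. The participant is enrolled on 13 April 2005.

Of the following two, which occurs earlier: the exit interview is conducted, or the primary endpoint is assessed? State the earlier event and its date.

The primary endpoint is assessed — 16 July 2005

The week-2 follow-up occurs: Jul 13, 2005.
The exit interview is conducted: Jul 13, 2005 + 24 days = Aug 6, 2005.
The participant is enrolled: Apr 13, 2005.
Baseline assessment is done: Apr 13, 2005 + 11 days = Apr 24, 2005.
The primary endpoint is assessed: Apr 24, 2005 + 83 days = Jul 16, 2005.
Comparing: the exit interview is conducted on Aug 6, 2005 vs the primary endpoint is assessed on Jul 16, 2005. Earlier: the primary endpoint is assessed.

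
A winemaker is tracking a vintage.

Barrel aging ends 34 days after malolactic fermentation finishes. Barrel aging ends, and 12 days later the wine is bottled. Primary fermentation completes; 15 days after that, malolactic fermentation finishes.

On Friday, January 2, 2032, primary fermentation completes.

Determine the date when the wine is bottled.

Primary fermentation completes: Jan 2, 2032.
Malolactic fermentation finishes: Jan 2, 2032 + 15 days = Jan 17, 2032.
Barrel aging ends: Jan 17, 2032 + 34 days = Feb 20, 2032.
The wine is bottled: Feb 20, 2032 + 12 days = Mar 3, 2032.

Wednesday, March 3, 2032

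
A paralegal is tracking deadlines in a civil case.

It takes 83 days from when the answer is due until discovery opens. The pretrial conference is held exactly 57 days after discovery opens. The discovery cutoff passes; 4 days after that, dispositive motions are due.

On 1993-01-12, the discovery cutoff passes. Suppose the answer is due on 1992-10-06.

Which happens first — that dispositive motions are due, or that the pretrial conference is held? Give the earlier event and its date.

The discovery cutoff passes: Jan 12, 1993.
Dispositive motions are due: Jan 12, 1993 + 4 days = Jan 16, 1993.
The answer is due: Oct 6, 1992.
Discovery opens: Oct 6, 1992 + 83 days = Dec 28, 1992.
The pretrial conference is held: Dec 28, 1992 + 57 days = Feb 23, 1993.
Comparing: dispositive motions are due on Jan 16, 1993 vs the pretrial conference is held on Feb 23, 1993. Earlier: dispositive motions are due.

Dispositive motions are due — 1993-01-16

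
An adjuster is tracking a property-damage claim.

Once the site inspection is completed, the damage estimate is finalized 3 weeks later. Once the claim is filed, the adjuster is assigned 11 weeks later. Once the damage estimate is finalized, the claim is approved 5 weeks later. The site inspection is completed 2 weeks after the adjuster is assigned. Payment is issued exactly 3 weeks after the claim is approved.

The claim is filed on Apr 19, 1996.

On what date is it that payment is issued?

Oct 4, 1996

The claim is filed: Apr 19, 1996.
The adjuster is assigned: Apr 19, 1996 + 11 weeks = Jul 5, 1996.
The site inspection is completed: Jul 5, 1996 + 2 weeks = Jul 19, 1996.
The damage estimate is finalized: Jul 19, 1996 + 3 weeks = Aug 9, 1996.
The claim is approved: Aug 9, 1996 + 5 weeks = Sep 13, 1996.
Payment is issued: Sep 13, 1996 + 3 weeks = Oct 4, 1996.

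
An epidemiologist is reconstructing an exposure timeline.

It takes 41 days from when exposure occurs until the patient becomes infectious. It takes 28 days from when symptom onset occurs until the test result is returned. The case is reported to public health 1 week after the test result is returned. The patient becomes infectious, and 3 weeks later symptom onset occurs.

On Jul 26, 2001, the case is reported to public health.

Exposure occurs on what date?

The case is reported to public health: Jul 26, 2001.
The test result is returned: Jul 26, 2001 − 1 week = Jul 19, 2001.
Symptom onset occurs: Jul 19, 2001 − 28 days = Jun 21, 2001.
The patient becomes infectious: Jun 21, 2001 − 3 weeks = May 31, 2001.
Exposure occurs: May 31, 2001 − 41 days = Apr 20, 2001.

Apr 20, 2001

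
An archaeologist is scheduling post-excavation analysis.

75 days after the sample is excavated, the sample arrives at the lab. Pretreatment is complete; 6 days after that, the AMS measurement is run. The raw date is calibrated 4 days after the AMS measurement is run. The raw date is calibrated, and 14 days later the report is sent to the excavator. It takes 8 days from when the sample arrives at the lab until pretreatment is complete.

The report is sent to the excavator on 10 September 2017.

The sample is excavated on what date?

26 May 2017

The report is sent to the excavator: Sep 10, 2017.
The raw date is calibrated: Sep 10, 2017 − 14 days = Aug 27, 2017.
The AMS measurement is run: Aug 27, 2017 − 4 days = Aug 23, 2017.
Pretreatment is complete: Aug 23, 2017 − 6 days = Aug 17, 2017.
The sample arrives at the lab: Aug 17, 2017 − 8 days = Aug 9, 2017.
The sample is excavated: Aug 9, 2017 − 75 days = May 26, 2017.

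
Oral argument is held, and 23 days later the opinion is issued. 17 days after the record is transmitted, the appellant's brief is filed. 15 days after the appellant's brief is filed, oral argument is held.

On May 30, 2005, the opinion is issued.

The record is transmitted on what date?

April 5, 2005

The opinion is issued: May 30, 2005.
Oral argument is held: May 30, 2005 − 23 days = May 7, 2005.
The appellant's brief is filed: May 7, 2005 − 15 days = Apr 22, 2005.
The record is transmitted: Apr 22, 2005 − 17 days = Apr 5, 2005.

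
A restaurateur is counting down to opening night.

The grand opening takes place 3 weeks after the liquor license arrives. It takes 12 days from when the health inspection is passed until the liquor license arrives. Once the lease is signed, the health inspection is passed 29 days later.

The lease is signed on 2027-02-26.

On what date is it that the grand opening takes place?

The lease is signed: Feb 26, 2027.
The health inspection is passed: Feb 26, 2027 + 29 days = Mar 27, 2027.
The liquor license arrives: Mar 27, 2027 + 12 days = Apr 8, 2027.
The grand opening takes place: Apr 8, 2027 + 3 weeks = Apr 29, 2027.

2027-04-29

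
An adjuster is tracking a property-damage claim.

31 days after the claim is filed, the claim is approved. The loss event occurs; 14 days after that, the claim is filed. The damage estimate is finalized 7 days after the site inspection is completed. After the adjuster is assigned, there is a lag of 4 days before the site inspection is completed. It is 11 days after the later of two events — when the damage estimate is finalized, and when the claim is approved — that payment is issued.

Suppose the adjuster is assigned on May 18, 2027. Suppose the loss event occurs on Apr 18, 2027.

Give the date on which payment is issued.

The adjuster is assigned: May 18, 2027.
The site inspection is completed: May 18, 2027 + 4 days = May 22, 2027.
The damage estimate is finalized: May 22, 2027 + 7 days = May 29, 2027.
The loss event occurs: Apr 18, 2027.
The claim is filed: Apr 18, 2027 + 14 days = May 2, 2027.
The claim is approved: May 2, 2027 + 31 days = Jun 2, 2027.
Both prerequisites met — the damage estimate is finalized (May 29, 2027), the claim is approved (Jun 2, 2027); the later is Jun 2, 2027.
Payment is issued: Jun 2, 2027 + 11 days = Jun 13, 2027.

Jun 13, 2027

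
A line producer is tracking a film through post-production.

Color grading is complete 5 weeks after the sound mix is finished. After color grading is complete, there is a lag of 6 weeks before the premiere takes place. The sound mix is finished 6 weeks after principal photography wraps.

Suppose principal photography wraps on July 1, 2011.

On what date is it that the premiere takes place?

October 28, 2011

Principal photography wraps: Jul 1, 2011.
The sound mix is finished: Jul 1, 2011 + 6 weeks = Aug 12, 2011.
Color grading is complete: Aug 12, 2011 + 5 weeks = Sep 16, 2011.
The premiere takes place: Sep 16, 2011 + 6 weeks = Oct 28, 2011.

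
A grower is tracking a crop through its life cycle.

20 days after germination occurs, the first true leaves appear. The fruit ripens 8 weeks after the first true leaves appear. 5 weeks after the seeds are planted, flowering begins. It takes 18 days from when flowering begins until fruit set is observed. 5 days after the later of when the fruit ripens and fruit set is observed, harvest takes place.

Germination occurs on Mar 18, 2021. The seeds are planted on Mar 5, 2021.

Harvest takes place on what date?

Jun 7, 2021

Germination occurs: Mar 18, 2021.
The first true leaves appear: Mar 18, 2021 + 20 days = Apr 7, 2021.
The fruit ripens: Apr 7, 2021 + 8 weeks = Jun 2, 2021.
The seeds are planted: Mar 5, 2021.
Flowering begins: Mar 5, 2021 + 5 weeks = Apr 9, 2021.
Fruit set is observed: Apr 9, 2021 + 18 days = Apr 27, 2021.
Both prerequisites met — the fruit ripens (Jun 2, 2021), fruit set is observed (Apr 27, 2021); the later is Jun 2, 2021.
Harvest takes place: Jun 2, 2021 + 5 days = Jun 7, 2021.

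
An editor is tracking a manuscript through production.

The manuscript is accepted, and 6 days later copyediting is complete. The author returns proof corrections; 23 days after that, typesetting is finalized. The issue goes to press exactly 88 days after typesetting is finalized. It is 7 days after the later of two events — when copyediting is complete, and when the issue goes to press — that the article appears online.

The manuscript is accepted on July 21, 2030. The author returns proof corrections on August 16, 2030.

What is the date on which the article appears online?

The manuscript is accepted: Jul 21, 2030.
Copyediting is complete: Jul 21, 2030 + 6 days = Jul 27, 2030.
The author returns proof corrections: Aug 16, 2030.
Typesetting is finalized: Aug 16, 2030 + 23 days = Sep 8, 2030.
The issue goes to press: Sep 8, 2030 + 88 days = Dec 5, 2030.
Both prerequisites met — copyediting is complete (Jul 27, 2030), the issue goes to press (Dec 5, 2030); the later is Dec 5, 2030.
The article appears online: Dec 5, 2030 + 7 days = Dec 12, 2030.

December 12, 2030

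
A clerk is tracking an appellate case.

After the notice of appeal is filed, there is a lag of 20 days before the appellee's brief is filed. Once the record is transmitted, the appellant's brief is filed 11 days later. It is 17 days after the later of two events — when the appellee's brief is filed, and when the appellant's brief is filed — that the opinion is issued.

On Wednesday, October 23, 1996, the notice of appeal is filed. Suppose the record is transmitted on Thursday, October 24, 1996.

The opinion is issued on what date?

The notice of appeal is filed: Oct 23, 1996.
The appellee's brief is filed: Oct 23, 1996 + 20 days = Nov 12, 1996.
The record is transmitted: Oct 24, 1996.
The appellant's brief is filed: Oct 24, 1996 + 11 days = Nov 4, 1996.
Both prerequisites met — the appellee's brief is filed (Nov 12, 1996), the appellant's brief is filed (Nov 4, 1996); the later is Nov 12, 1996.
The opinion is issued: Nov 12, 1996 + 17 days = Nov 29, 1996.

Friday, November 29, 1996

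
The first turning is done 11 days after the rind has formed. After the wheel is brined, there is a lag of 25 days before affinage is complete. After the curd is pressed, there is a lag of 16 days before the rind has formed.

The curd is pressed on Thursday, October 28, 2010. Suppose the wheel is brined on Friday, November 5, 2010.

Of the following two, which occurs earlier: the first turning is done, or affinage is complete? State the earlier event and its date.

The curd is pressed: Oct 28, 2010.
The rind has formed: Oct 28, 2010 + 16 days = Nov 13, 2010.
The first turning is done: Nov 13, 2010 + 11 days = Nov 24, 2010.
The wheel is brined: Nov 5, 2010.
Affinage is complete: Nov 5, 2010 + 25 days = Nov 30, 2010.
Comparing: the first turning is done on Nov 24, 2010 vs affinage is complete on Nov 30, 2010. Earlier: the first turning is done.

The first turning is done — Wednesday, November 24, 2010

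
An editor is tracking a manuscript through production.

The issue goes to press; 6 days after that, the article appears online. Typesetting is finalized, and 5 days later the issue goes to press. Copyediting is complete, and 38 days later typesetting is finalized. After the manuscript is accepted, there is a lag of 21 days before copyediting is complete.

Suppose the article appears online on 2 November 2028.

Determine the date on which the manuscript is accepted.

The article appears online: Nov 2, 2028.
The issue goes to press: Nov 2, 2028 − 6 days = Oct 27, 2028.
Typesetting is finalized: Oct 27, 2028 − 5 days = Oct 22, 2028.
Copyediting is complete: Oct 22, 2028 − 38 days = Sep 14, 2028.
The manuscript is accepted: Sep 14, 2028 − 21 days = Aug 24, 2028.

24 August 2028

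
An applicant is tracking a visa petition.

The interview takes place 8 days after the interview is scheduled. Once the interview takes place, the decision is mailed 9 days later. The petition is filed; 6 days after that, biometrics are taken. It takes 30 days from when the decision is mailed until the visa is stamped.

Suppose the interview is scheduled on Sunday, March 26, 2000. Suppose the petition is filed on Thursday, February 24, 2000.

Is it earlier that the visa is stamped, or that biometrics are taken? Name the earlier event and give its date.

The interview is scheduled: Mar 26, 2000.
The interview takes place: Mar 26, 2000 + 8 days = Apr 3, 2000.
The decision is mailed: Apr 3, 2000 + 9 days = Apr 12, 2000.
The visa is stamped: Apr 12, 2000 + 30 days = May 12, 2000.
The petition is filed: Feb 24, 2000.
Biometrics are taken: Feb 24, 2000 + 6 days = Mar 1, 2000.
Comparing: the visa is stamped on May 12, 2000 vs biometrics are taken on Mar 1, 2000. Earlier: biometrics are taken.

Biometrics are taken — Wednesday, March 1, 2000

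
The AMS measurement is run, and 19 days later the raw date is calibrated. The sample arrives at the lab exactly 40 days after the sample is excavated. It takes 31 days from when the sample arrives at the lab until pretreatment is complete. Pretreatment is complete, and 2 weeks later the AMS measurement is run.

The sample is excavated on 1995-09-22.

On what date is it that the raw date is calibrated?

1996-01-04

The sample is excavated: Sep 22, 1995.
The sample arrives at the lab: Sep 22, 1995 + 40 days = Nov 1, 1995.
Pretreatment is complete: Nov 1, 1995 + 31 days = Dec 2, 1995.
The AMS measurement is run: Dec 2, 1995 + 2 weeks = Dec 16, 1995.
The raw date is calibrated: Dec 16, 1995 + 19 days = Jan 4, 1996.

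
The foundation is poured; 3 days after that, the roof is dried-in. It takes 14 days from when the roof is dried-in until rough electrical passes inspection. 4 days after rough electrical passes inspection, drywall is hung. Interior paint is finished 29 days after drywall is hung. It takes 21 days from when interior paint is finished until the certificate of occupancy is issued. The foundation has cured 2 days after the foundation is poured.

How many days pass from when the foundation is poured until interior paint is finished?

Causal path: the foundation is poured → the roof is dried-in → rough electrical passes inspection → drywall is hung → interior paint is finished.
Total delay along the path: 3 + 14 + 4 + 29 = 50 days.

50 days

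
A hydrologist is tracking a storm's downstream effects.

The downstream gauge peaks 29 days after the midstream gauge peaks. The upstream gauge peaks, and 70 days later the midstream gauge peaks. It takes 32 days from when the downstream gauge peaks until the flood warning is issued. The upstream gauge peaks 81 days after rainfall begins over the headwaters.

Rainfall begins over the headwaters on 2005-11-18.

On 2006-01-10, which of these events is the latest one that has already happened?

Rainfall begins over the headwaters: Nov 18, 2005.
The upstream gauge peaks: Nov 18, 2005 + 81 days = Feb 7, 2006.
The midstream gauge peaks: Feb 7, 2006 + 70 days = Apr 18, 2006.
The downstream gauge peaks: Apr 18, 2006 + 29 days = May 17, 2006.
The flood warning is issued: May 17, 2006 + 32 days = Jun 18, 2006.
Jan 10, 2006 falls between when rainfall begins over the headwaters (Nov 18, 2005) and when the upstream gauge peaks (Feb 7, 2006).

Rainfall begins over the headwaters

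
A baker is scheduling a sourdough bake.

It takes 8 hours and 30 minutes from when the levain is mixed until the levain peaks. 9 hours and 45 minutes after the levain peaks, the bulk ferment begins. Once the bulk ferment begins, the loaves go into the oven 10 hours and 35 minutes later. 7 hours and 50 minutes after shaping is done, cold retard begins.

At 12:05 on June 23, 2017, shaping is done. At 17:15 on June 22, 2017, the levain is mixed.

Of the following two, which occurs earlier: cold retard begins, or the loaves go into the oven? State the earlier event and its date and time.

Shaping is done: 12:05 Jun 23, 2017.
Cold retard begins: 12:05 Jun 23, 2017 + 7h50m = 19:55 Jun 23, 2017.
The levain is mixed: 17:15 Jun 22, 2017.
The levain peaks: 17:15 Jun 22, 2017 + 8h30m = 01:45 Jun 23, 2017.
The bulk ferment begins: 01:45 Jun 23, 2017 + 9h45m = 11:30 Jun 23, 2017.
The loaves go into the oven: 11:30 Jun 23, 2017 + 10h35m = 22:05 Jun 23, 2017.
Comparing: cold retard begins at 19:55 Jun 23, 2017 vs the loaves go into the oven at 22:05 Jun 23, 2017. Earlier: cold retard begins.

Cold retard begins — 19:55 on June 23, 2017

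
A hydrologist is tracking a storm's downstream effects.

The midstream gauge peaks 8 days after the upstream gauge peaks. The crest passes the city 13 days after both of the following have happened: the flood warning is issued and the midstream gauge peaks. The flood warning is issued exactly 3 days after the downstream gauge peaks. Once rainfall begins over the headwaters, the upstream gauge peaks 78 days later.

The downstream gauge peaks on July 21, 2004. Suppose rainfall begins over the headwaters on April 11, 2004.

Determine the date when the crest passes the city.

August 6, 2004

The downstream gauge peaks: Jul 21, 2004.
The flood warning is issued: Jul 21, 2004 + 3 days = Jul 24, 2004.
Rainfall begins over the headwaters: Apr 11, 2004.
The upstream gauge peaks: Apr 11, 2004 + 78 days = Jun 28, 2004.
The midstream gauge peaks: Jun 28, 2004 + 8 days = Jul 6, 2004.
Both prerequisites met — the flood warning is issued (Jul 24, 2004), the midstream gauge peaks (Jul 6, 2004); the later is Jul 24, 2004.
The crest passes the city: Jul 24, 2004 + 13 days = Aug 6, 2004.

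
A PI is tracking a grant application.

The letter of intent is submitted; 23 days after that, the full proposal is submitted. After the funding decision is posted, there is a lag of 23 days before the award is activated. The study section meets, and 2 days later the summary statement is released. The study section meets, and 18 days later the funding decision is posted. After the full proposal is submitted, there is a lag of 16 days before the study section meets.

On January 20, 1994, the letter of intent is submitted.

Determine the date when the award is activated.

The letter of intent is submitted: Jan 20, 1994.
The full proposal is submitted: Jan 20, 1994 + 23 days = Feb 12, 1994.
The study section meets: Feb 12, 1994 + 16 days = Feb 28, 1994.
The funding decision is posted: Feb 28, 1994 + 18 days = Mar 18, 1994.
The award is activated: Mar 18, 1994 + 23 days = Apr 10, 1994.

April 10, 1994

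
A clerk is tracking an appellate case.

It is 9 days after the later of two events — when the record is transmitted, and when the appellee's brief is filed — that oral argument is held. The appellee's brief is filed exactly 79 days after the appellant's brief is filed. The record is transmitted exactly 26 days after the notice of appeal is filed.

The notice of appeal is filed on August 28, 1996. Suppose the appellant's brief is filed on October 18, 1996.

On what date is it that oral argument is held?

January 14, 1997

The notice of appeal is filed: Aug 28, 1996.
The record is transmitted: Aug 28, 1996 + 26 days = Sep 23, 1996.
The appellant's brief is filed: Oct 18, 1996.
The appellee's brief is filed: Oct 18, 1996 + 79 days = Jan 5, 1997.
Both prerequisites met — the record is transmitted (Sep 23, 1996), the appellee's brief is filed (Jan 5, 1997); the later is Jan 5, 1997.
Oral argument is held: Jan 5, 1997 + 9 days = Jan 14, 1997.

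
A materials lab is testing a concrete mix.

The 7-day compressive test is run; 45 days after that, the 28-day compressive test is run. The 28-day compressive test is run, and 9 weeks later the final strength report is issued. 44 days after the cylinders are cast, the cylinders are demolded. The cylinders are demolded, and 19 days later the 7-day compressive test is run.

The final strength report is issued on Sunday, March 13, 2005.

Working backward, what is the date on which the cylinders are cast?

The final strength report is issued: Mar 13, 2005.
The 28-day compressive test is run: Mar 13, 2005 − 9 weeks = Jan 9, 2005.
The 7-day compressive test is run: Jan 9, 2005 − 45 days = Nov 25, 2004.
The cylinders are demolded: Nov 25, 2004 − 19 days = Nov 6, 2004.
The cylinders are cast: Nov 6, 2004 − 44 days = Sep 23, 2004.

Thursday, September 23, 2004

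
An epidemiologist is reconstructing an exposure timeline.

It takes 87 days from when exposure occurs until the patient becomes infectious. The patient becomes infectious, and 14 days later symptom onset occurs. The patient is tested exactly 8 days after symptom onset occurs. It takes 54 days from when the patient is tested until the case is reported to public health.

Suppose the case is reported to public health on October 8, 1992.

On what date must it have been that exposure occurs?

The case is reported to public health: Oct 8, 1992.
The patient is tested: Oct 8, 1992 − 54 days = Aug 15, 1992.
Symptom onset occurs: Aug 15, 1992 − 8 days = Aug 7, 1992.
The patient becomes infectious: Aug 7, 1992 − 14 days = Jul 24, 1992.
Exposure occurs: Jul 24, 1992 − 87 days = Apr 28, 1992.

April 28, 1992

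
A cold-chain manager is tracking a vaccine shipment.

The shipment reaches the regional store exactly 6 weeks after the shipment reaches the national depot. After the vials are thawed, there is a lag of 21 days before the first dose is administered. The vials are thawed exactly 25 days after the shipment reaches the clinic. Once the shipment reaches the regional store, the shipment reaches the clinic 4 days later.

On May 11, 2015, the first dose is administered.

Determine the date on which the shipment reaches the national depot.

The first dose is administered: May 11, 2015.
The vials are thawed: May 11, 2015 − 21 days = Apr 20, 2015.
The shipment reaches the clinic: Apr 20, 2015 − 25 days = Mar 26, 2015.
The shipment reaches the regional store: Mar 26, 2015 − 4 days = Mar 22, 2015.
The shipment reaches the national depot: Mar 22, 2015 − 6 weeks = Feb 8, 2015.

Feb 8, 2015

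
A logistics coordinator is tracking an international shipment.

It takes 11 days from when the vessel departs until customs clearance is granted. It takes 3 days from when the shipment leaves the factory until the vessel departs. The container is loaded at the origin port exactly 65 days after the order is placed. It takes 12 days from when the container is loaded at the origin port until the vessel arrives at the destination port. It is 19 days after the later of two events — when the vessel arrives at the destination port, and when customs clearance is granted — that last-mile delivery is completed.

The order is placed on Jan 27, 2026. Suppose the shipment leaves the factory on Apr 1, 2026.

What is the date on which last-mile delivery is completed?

The order is placed: Jan 27, 2026.
The container is loaded at the origin port: Jan 27, 2026 + 65 days = Apr 2, 2026.
The vessel arrives at the destination port: Apr 2, 2026 + 12 days = Apr 14, 2026.
The shipment leaves the factory: Apr 1, 2026.
The vessel departs: Apr 1, 2026 + 3 days = Apr 4, 2026.
Customs clearance is granted: Apr 4, 2026 + 11 days = Apr 15, 2026.
Both prerequisites met — the vessel arrives at the destination port (Apr 14, 2026), customs clearance is granted (Apr 15, 2026); the later is Apr 15, 2026.
Last-mile delivery is completed: Apr 15, 2026 + 19 days = May 4, 2026.

May 4, 2026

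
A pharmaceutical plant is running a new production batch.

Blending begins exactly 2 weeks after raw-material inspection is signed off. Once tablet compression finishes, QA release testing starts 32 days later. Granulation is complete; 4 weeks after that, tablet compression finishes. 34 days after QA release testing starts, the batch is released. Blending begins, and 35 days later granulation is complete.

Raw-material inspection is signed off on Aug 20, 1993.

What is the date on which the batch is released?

Jan 10, 1994

Raw-material inspection is signed off: Aug 20, 1993.
Blending begins: Aug 20, 1993 + 2 weeks = Sep 3, 1993.
Granulation is complete: Sep 3, 1993 + 35 days = Oct 8, 1993.
Tablet compression finishes: Oct 8, 1993 + 4 weeks = Nov 5, 1993.
QA release testing starts: Nov 5, 1993 + 32 days = Dec 7, 1993.
The batch is released: Dec 7, 1993 + 34 days = Jan 10, 1994.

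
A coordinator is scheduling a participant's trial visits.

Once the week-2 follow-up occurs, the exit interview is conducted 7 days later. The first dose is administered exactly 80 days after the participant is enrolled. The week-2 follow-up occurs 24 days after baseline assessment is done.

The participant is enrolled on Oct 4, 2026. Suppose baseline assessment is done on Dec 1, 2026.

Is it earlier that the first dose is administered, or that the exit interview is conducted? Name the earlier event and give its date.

The participant is enrolled: Oct 4, 2026.
The first dose is administered: Oct 4, 2026 + 80 days = Dec 23, 2026.
Baseline assessment is done: Dec 1, 2026.
The week-2 follow-up occurs: Dec 1, 2026 + 24 days = Dec 25, 2026.
The exit interview is conducted: Dec 25, 2026 + 7 days = Jan 1, 2027.
Comparing: the first dose is administered on Dec 23, 2026 vs the exit interview is conducted on Jan 1, 2027. Earlier: the first dose is administered.

The first dose is administered — Dec 23, 2026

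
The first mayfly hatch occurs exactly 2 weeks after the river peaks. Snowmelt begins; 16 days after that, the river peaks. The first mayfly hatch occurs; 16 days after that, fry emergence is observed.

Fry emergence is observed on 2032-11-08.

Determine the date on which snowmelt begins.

2032-09-23

Fry emergence is observed: Nov 8, 2032.
The first mayfly hatch occurs: Nov 8, 2032 − 16 days = Oct 23, 2032.
The river peaks: Oct 23, 2032 − 2 weeks = Oct 9, 2032.
Snowmelt begins: Oct 9, 2032 − 16 days = Sep 23, 2032.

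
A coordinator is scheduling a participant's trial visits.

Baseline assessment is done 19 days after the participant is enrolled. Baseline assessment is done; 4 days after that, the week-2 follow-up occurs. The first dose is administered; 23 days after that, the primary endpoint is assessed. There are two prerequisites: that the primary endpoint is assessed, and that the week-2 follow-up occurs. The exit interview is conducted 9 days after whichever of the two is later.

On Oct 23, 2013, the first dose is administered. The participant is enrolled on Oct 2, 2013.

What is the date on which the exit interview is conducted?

Nov 24, 2013

The first dose is administered: Oct 23, 2013.
The primary endpoint is assessed: Oct 23, 2013 + 23 days = Nov 15, 2013.
The participant is enrolled: Oct 2, 2013.
Baseline assessment is done: Oct 2, 2013 + 19 days = Oct 21, 2013.
The week-2 follow-up occurs: Oct 21, 2013 + 4 days = Oct 25, 2013.
Both prerequisites met — the primary endpoint is assessed (Nov 15, 2013), the week-2 follow-up occurs (Oct 25, 2013); the later is Nov 15, 2013.
The exit interview is conducted: Nov 15, 2013 + 9 days = Nov 24, 2013.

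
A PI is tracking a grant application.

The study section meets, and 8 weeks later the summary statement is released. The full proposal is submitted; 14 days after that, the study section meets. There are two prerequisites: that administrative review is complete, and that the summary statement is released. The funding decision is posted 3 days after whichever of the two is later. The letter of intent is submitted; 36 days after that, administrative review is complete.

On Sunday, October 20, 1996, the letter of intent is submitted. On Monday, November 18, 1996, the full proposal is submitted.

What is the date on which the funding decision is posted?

The letter of intent is submitted: Oct 20, 1996.
Administrative review is complete: Oct 20, 1996 + 36 days = Nov 25, 1996.
The full proposal is submitted: Nov 18, 1996.
The study section meets: Nov 18, 1996 + 14 days = Dec 2, 1996.
The summary statement is released: Dec 2, 1996 + 8 weeks = Jan 27, 1997.
Both prerequisites met — administrative review is complete (Nov 25, 1996), the summary statement is released (Jan 27, 1997); the later is Jan 27, 1997.
The funding decision is posted: Jan 27, 1997 + 3 days = Jan 30, 1997.

Thursday, January 30, 1997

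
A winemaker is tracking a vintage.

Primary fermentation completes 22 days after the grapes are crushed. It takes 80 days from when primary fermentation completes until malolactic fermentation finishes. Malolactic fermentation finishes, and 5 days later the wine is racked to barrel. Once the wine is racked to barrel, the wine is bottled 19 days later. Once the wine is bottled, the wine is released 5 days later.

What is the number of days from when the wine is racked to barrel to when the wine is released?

Causal path: the wine is racked to barrel → the wine is bottled → the wine is released.
Total delay along the path: 19 + 5 = 24 days.

24 days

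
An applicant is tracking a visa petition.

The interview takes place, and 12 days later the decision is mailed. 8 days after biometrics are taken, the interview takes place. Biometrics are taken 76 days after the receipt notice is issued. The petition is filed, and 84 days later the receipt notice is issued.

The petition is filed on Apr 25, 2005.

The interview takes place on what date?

Oct 10, 2005

The petition is filed: Apr 25, 2005.
The receipt notice is issued: Apr 25, 2005 + 84 days = Jul 18, 2005.
Biometrics are taken: Jul 18, 2005 + 76 days = Oct 2, 2005.
The interview takes place: Oct 2, 2005 + 8 days = Oct 10, 2005.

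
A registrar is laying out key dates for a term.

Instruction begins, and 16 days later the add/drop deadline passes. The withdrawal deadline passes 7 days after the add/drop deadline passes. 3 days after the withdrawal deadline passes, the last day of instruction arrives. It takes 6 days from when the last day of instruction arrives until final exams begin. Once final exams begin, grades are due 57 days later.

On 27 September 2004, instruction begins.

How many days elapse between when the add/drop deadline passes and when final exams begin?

16 days

Causal path: the add/drop deadline passes → the withdrawal deadline passes → the last day of instruction arrives → final exams begin.
Total delay along the path: 7 + 3 + 6 = 16 days.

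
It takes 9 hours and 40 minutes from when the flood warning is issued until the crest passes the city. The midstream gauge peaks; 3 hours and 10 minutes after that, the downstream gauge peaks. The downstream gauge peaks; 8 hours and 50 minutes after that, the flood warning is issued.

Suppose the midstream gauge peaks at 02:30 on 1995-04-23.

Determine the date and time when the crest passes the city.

The midstream gauge peaks: 02:30 Apr 23, 1995.
The downstream gauge peaks: 02:30 Apr 23, 1995 + 3h10m = 05:40 Apr 23, 1995.
The flood warning is issued: 05:40 Apr 23, 1995 + 8h50m = 14:30 Apr 23, 1995.
The crest passes the city: 14:30 Apr 23, 1995 + 9h40m = 00:10 Apr 24, 1995.

00:10 on 1995-04-24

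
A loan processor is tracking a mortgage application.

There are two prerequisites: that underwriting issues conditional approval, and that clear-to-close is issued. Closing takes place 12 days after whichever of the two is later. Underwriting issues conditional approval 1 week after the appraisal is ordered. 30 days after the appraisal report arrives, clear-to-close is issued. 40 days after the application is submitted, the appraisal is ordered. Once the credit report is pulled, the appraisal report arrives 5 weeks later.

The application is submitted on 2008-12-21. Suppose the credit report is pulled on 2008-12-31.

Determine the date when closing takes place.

2009-03-18

The application is submitted: Dec 21, 2008.
The appraisal is ordered: Dec 21, 2008 + 40 days = Jan 30, 2009.
Underwriting issues conditional approval: Jan 30, 2009 + 1 week = Feb 6, 2009.
The credit report is pulled: Dec 31, 2008.
The appraisal report arrives: Dec 31, 2008 + 5 weeks = Feb 4, 2009.
Clear-to-close is issued: Feb 4, 2009 + 30 days = Mar 6, 2009.
Both prerequisites met — underwriting issues conditional approval (Feb 6, 2009), clear-to-close is issued (Mar 6, 2009); the later is Mar 6, 2009.
Closing takes place: Mar 6, 2009 + 12 days = Mar 18, 2009.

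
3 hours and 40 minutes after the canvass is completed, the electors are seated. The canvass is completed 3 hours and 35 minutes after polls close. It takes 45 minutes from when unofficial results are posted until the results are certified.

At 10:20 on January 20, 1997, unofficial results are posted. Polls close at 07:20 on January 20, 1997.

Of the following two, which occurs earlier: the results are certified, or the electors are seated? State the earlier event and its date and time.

The results are certified — 11:05 on January 20, 1997

Unofficial results are posted: 10:20 Jan 20, 1997.
The results are certified: 10:20 Jan 20, 1997 + 45m = 11:05 Jan 20, 1997.
Polls close: 07:20 Jan 20, 1997.
The canvass is completed: 07:20 Jan 20, 1997 + 3h35m = 10:55 Jan 20, 1997.
The electors are seated: 10:55 Jan 20, 1997 + 3h40m = 14:35 Jan 20, 1997.
Comparing: the results are certified at 11:05 Jan 20, 1997 vs the electors are seated at 14:35 Jan 20, 1997. Earlier: the results are certified.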